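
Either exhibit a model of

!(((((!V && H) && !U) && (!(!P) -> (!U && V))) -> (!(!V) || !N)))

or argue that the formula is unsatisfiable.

P = False; U = False; H = True; N = True; V = False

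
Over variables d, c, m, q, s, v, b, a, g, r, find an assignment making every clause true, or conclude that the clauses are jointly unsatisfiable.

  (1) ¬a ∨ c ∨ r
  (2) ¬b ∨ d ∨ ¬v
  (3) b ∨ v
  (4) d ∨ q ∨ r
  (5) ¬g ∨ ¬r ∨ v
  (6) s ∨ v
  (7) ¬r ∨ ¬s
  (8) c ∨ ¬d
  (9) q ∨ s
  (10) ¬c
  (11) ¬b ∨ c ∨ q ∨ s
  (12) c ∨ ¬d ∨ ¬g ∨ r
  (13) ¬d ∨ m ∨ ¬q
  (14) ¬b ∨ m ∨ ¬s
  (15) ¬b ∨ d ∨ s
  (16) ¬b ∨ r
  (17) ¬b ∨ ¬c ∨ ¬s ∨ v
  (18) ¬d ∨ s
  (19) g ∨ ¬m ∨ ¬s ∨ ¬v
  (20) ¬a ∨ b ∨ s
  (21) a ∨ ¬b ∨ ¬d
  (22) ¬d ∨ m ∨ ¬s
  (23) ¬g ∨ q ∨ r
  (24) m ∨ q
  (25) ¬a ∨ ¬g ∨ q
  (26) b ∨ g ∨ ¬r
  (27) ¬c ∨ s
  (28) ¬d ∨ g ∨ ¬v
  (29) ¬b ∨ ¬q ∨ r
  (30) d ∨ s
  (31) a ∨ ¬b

Unit clause (¬c) forces c = False.
In (c ∨ ¬d) only ¬d is left, so d = False.
In (d ∨ s) only s is left, so s = True.
In (¬r ∨ ¬s) only ¬r is left, so r = False.
In (¬b ∨ r) only ¬b is left, so b = False.
In (¬a ∨ c ∨ r) only ¬a is left, so a = False.
In (b ∨ v) only v is left, so v = True.
In (d ∨ q ∨ r) only q is left, so q = True.
Set m = False.
Set g = True.
All clauses satisfied.

d: False, c: False, m: False, q: True, s: True, v: True, b: False, a: False, g: True, r: False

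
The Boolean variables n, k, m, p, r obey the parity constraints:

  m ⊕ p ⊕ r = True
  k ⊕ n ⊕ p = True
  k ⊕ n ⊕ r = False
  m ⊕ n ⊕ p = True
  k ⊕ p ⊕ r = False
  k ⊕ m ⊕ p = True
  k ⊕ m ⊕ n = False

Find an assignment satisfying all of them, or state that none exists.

Adding constraints 1, 2, 4, 5 mod 2: every variable appears an even number of times on the left, so the left side is 0.
But the right sides sum to 1 (mod 2). 0 ≠ 1 — the system is inconsistent.

UNSATISFIABLE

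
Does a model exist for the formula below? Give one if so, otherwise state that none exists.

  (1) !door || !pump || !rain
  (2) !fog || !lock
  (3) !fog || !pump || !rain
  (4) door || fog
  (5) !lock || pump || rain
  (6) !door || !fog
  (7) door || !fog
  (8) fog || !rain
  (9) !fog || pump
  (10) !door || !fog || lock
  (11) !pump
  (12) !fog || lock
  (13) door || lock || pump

Unit clause (!pump) forces pump = False.
In (!fog || pump) only !fog is left, so fog = False.
In (door || fog) only door is left, so door = True.
In (fog || !rain) only !rain is left, so rain = False.
In (!lock || pump || rain) only !lock is left, so lock = False.
All clauses satisfied.

lock: False, fog: False, door: True, pump: False, rain: False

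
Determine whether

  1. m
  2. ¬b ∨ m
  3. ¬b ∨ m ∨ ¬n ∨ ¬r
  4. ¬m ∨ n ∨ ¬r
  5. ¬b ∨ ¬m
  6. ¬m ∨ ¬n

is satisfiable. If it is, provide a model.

Unit clause (m) forces m = True.
In (¬b ∨ ¬m) only ¬b is left, so b = False.
In (¬m ∨ ¬n) only ¬n is left, so n = False.
In (¬m ∨ n ∨ ¬r) only ¬r is left, so r = False.
Check each clause:
  (m): m holds.
  (¬b ∨ m): ¬b holds.
  (¬b ∨ m ∨ ¬n ∨ ¬r): ¬b holds.
  (¬m ∨ n ∨ ¬r): ¬r holds.
  (¬b ∨ ¬m): ¬b holds.
  (¬m ∨ ¬n): ¬n holds.
All clauses satisfied.

b = False; r = False; m = True; n = False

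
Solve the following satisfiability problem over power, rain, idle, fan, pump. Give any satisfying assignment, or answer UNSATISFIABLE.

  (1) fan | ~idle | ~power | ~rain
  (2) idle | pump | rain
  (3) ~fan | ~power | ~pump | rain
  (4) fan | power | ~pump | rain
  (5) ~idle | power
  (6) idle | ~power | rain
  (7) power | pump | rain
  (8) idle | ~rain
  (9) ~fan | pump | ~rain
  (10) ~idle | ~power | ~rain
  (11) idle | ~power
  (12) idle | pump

power: False, rain: False, idle: False, fan: True, pump: True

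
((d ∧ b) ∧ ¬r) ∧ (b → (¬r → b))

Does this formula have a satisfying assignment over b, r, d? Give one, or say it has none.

b = True; r = False; d = True

  (d ∧ b) ∧ ¬r = True
    d ∧ b = True
    ¬r = True
  b → (¬r → b) = True
    ¬r → b = True
      ¬r = True
Both conjuncts True, so the formula holds.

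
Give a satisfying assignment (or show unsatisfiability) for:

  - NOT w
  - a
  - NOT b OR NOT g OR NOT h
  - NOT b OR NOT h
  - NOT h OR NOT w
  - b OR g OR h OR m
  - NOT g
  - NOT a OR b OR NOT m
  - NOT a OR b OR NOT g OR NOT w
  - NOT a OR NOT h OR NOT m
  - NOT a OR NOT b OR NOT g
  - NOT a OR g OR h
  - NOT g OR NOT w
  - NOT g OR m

Unit clause (NOT w) forces w = False.
Unit clause (a) forces a = True.
Unit clause (NOT g) forces g = False.
In (NOT a OR g OR h) only h is left, so h = True.
In (NOT b OR NOT h) only NOT b is left, so b = False.
In (NOT a OR b OR NOT m) only NOT m is left, so m = False.
All clauses satisfied.

g: False, m: False, w: False, b: False, a: True, h: True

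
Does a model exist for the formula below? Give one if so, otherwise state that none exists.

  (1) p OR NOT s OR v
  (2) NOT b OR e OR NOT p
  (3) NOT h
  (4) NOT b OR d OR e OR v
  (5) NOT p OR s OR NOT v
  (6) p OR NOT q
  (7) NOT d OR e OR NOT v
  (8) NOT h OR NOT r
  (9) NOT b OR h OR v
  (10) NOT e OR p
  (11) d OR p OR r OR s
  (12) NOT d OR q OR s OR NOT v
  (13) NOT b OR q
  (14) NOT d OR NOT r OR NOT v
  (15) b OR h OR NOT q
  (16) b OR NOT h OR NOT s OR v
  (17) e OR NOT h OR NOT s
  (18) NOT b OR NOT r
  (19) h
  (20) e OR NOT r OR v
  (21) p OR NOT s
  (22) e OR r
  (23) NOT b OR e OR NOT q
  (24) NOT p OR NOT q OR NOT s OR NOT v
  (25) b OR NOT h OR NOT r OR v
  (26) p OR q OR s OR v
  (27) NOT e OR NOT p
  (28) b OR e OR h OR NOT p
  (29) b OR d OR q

Unsatisfiable

Case h = True:
  Clause (NOT h) is falsified — contradiction.
Case h = False:
  Clause (h) is falsified — contradiction.
Both cases fail, so the formula is unsatisfiable.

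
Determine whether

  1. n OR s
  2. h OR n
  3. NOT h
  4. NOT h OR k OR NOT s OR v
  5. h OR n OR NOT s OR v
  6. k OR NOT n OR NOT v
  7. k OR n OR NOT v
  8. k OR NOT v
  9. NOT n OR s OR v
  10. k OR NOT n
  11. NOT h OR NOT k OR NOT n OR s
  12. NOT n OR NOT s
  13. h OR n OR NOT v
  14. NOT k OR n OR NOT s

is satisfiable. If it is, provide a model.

Unit clause (NOT h) forces h = False.
In (h OR n) only n is left, so n = True.
In (k OR NOT n) only k is left, so k = True.
In (NOT n OR NOT s) only NOT s is left, so s = False.
In (NOT n OR s OR v) only v is left, so v = True.
All clauses satisfied.

h: False, v: True, k: True, n: True, s: False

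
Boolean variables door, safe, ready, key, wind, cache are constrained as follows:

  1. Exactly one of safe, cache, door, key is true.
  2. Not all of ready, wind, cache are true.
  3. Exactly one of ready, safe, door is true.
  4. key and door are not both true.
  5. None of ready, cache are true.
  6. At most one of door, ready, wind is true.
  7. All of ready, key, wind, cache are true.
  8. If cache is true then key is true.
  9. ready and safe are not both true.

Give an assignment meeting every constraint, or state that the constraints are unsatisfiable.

No satisfying assignment exists.

Case ready = True:
  Constraint (5) is violated (ready=T) — contradiction.
Case ready = False:
  Constraint (7) is violated (ready=F) — contradiction.
Both cases fail — unsatisfiable.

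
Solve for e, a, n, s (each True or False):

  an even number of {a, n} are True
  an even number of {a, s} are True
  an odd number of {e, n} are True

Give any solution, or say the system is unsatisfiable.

e: True, a: False, n: False, s: False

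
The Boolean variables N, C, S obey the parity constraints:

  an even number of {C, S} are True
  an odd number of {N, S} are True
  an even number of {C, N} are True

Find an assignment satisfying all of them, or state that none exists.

The formula is unsatisfiable.

Adding constraints 1, 2, 3 mod 2: every variable appears an even number of times on the left, so the left side is 0.
But the right sides sum to 1 (mod 2). 0 ≠ 1 — the system is inconsistent.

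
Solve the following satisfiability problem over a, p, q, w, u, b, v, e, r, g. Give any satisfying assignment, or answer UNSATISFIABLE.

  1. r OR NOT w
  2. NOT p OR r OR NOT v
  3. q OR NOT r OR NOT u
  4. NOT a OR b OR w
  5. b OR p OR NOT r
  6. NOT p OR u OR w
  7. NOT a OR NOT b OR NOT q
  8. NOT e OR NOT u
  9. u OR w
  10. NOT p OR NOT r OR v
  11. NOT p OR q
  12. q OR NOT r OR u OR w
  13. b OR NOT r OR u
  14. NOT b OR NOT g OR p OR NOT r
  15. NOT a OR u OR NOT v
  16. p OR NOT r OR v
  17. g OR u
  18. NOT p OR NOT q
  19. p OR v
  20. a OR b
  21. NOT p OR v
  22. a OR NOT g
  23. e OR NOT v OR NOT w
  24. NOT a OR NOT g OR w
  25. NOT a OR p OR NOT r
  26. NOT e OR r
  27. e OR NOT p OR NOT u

a: False; p: False; q: True; w: False; u: True; b: True; v: True; e: False; r: True; g: False

Set a = False.
  then (a OR b) forces b = True.
  then (a OR NOT g) forces g = False.
  then (g OR u) forces u = True.
  then (NOT e OR NOT u) forces e = False.
  then (e OR NOT p OR NOT u) forces p = False.
  then (p OR v) forces v = True.
  then (e OR NOT v OR NOT w) forces w = False.
Set q = True.
Set r = True.
All clauses satisfied.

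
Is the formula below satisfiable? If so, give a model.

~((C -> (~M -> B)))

C = True, M = False, B = False

  ~((C -> (~M -> B))) = True
    C -> (~M -> B) = False
      ~M -> B = False
        ~M = True
The formula evaluates to True.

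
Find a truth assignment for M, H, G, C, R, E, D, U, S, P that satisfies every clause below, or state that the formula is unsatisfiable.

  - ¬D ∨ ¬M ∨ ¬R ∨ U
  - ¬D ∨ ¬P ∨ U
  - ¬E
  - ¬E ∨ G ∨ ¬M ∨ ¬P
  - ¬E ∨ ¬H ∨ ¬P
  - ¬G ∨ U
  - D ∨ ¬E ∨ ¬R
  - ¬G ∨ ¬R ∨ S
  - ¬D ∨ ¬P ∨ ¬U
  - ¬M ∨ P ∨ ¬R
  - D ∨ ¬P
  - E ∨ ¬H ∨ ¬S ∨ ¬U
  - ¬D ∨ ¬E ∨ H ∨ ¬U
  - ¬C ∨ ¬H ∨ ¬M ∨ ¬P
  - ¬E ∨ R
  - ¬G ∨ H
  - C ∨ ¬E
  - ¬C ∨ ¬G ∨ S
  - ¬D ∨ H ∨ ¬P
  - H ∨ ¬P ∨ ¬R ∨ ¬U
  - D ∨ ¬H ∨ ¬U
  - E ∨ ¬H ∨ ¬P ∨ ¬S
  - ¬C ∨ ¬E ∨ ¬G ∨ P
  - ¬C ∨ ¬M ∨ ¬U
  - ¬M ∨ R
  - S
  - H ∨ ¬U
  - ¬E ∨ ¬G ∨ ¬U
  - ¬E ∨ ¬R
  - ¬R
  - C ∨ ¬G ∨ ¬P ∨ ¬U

M: False, H: False, G: False, C: True, R: False, E: False, D: True, U: False, S: True, P: False

Unit clause (¬E) forces E = False.
Unit clause (S) forces S = True.
Unit clause (¬R) forces R = False.
In (¬M ∨ R) only ¬M is left, so M = False.
Set H = False.
  then (¬G ∨ H) forces G = False.
  then (H ∨ ¬U) forces U = False.
Set C = True.
Set D = True.
  then (¬D ∨ ¬P ∨ U) forces P = False.
All clauses satisfied.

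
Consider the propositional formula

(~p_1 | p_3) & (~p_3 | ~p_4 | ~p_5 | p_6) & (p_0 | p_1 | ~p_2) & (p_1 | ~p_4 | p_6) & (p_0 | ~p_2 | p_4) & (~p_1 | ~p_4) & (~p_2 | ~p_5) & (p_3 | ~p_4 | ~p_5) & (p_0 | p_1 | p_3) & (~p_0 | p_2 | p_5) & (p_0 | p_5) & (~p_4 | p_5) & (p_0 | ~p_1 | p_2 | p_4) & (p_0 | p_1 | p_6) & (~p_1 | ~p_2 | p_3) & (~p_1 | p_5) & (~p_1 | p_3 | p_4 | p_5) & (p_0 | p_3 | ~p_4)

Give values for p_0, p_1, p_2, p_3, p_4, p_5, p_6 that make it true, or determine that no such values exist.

p_0: True; p_1: True; p_2: False; p_3: True; p_4: False; p_5: True; p_6: False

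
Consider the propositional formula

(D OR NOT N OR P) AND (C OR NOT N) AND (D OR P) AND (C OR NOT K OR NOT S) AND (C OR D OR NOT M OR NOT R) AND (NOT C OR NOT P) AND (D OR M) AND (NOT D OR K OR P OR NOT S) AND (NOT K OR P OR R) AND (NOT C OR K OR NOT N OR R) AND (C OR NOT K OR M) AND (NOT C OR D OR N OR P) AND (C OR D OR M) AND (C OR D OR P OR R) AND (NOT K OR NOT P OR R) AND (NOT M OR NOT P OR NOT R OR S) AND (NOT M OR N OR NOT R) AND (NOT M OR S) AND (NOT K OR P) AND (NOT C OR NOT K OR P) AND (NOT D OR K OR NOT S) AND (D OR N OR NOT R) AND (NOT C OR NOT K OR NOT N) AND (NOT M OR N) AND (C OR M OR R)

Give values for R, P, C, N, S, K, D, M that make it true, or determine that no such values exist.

Set R = False.
Try P = True:
  (NOT C OR NOT P) forces C = False.
  (C OR NOT N) forces N = False.
  (NOT K OR NOT P OR R) forces K = False.
  (NOT M OR N) forces M = False.
  clause (C OR M OR R) is falsified — backtrack.
So P = False.
  then (D OR P) forces D = True.
  then (NOT K OR P OR R) forces K = False.
  then (NOT D OR K OR NOT S) forces S = False.
  then (NOT M OR S) forces M = False.
  then (C OR M OR R) forces C = True.
  then (NOT C OR K OR NOT N OR R) forces N = False.
All clauses satisfied.

R=F, P=F, C=T, N=F, S=F, K=F, D=T, M=F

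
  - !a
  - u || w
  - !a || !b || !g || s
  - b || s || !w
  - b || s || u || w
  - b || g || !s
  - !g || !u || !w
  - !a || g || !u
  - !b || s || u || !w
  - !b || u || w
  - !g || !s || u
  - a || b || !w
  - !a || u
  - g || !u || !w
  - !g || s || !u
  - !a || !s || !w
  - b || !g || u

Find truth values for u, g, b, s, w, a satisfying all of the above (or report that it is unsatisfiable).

Unit clause (!a) forces a = False.
Set u = True.
Set g = False.
  then (g || !u || !w) forces w = False.
Set b = False.
  then (b || g || !s) forces s = False.
All clauses satisfied.

u = True, g = False, b = False, s = False, w = False, a = False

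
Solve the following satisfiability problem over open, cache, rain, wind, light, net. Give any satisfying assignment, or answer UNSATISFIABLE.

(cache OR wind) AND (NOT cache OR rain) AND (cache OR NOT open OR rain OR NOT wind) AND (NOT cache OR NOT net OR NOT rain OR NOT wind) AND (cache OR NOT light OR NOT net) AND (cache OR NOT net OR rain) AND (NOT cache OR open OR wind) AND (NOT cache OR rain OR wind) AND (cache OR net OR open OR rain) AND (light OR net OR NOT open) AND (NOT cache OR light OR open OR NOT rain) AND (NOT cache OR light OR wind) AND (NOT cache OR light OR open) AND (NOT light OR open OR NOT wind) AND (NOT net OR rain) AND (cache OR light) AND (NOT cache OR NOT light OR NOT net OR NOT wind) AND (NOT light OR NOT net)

open = True, cache = True, rain = True, wind = False, light = True, net = False

Set open = True.
Set cache = True.
  then (NOT cache OR rain) forces rain = True.
Set wind = False.
  then (NOT cache OR light OR wind) forces light = True.
  then (NOT light OR NOT net) forces net = False.
All clauses satisfied.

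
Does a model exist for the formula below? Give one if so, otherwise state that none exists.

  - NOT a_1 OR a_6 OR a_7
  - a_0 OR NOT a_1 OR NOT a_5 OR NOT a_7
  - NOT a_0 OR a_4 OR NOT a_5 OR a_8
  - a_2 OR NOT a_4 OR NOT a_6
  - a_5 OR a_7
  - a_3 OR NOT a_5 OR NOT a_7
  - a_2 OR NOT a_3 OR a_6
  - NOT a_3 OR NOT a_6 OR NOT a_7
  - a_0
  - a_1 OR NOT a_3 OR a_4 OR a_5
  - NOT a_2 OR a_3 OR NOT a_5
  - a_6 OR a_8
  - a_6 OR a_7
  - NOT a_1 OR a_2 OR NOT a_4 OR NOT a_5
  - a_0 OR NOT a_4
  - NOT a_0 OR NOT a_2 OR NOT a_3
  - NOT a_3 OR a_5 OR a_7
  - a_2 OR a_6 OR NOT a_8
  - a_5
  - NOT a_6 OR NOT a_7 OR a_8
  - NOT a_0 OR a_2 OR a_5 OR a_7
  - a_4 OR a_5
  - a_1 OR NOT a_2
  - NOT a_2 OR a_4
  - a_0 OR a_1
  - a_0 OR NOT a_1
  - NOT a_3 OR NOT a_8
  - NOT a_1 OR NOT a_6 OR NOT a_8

Unit clause (a_0) forces a_0 = True.
Unit clause (a_5) forces a_5 = True.
Set a_1 = False.
  then (a_1 OR NOT a_2) forces a_2 = False.
Try a_3 = True:
  (a_2 OR NOT a_3 OR a_6) forces a_6 = True.
  (a_2 OR NOT a_4 OR NOT a_6) forces a_4 = False.
  (NOT a_0 OR a_4 OR NOT a_5 OR a_8) forces a_8 = True.
  clause (NOT a_3 OR NOT a_8) is falsified — backtrack.
So a_3 = False.
  then (a_3 OR NOT a_5 OR NOT a_7) forces a_7 = False.
  then (a_6 OR a_7) forces a_6 = True.
  then (a_2 OR NOT a_4 OR NOT a_6) forces a_4 = False.
  then (NOT a_0 OR a_4 OR NOT a_5 OR a_8) forces a_8 = True.
All clauses satisfied.

a_0=T, a_1=F, a_2=F, a_3=F, a_4=F, a_5=T, a_6=T, a_7=F, a_8=T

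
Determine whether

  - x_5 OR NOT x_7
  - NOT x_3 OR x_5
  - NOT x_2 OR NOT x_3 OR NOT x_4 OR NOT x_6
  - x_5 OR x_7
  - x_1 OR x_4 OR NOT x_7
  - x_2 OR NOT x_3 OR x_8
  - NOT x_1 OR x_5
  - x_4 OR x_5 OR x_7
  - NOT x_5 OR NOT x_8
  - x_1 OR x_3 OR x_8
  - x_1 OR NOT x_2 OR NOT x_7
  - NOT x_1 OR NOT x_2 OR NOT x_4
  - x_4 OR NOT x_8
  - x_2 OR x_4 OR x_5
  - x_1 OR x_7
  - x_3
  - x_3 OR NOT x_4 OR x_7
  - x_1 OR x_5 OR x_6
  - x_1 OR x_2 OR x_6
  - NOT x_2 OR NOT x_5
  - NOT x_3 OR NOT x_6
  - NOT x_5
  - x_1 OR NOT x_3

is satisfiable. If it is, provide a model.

Unsatisfiable — no assignment works.

Case x_3 = True:
  (NOT x_3 OR x_5) forces x_5 = True.
  Clause (NOT x_5) is falsified — contradiction.
Case x_3 = False:
  Clause (x_3) is falsified — contradiction.
Both cases fail, so the formula is unsatisfiable.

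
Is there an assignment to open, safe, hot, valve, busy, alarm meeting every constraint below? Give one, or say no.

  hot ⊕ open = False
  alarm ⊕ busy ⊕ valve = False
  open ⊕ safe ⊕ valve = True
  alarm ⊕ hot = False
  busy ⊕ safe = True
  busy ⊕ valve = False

open = False, safe = True, hot = False, valve = False, busy = False, alarm = False

hot ⊕ open = F ⊕ F = False ✓
alarm ⊕ busy ⊕ valve = F ⊕ F ⊕ F = False ✓
open ⊕ safe ⊕ valve = F ⊕ T ⊕ F = True ✓
alarm ⊕ hot = F ⊕ F = False ✓
busy ⊕ safe = F ⊕ T = True ✓
busy ⊕ valve = F ⊕ F = False ✓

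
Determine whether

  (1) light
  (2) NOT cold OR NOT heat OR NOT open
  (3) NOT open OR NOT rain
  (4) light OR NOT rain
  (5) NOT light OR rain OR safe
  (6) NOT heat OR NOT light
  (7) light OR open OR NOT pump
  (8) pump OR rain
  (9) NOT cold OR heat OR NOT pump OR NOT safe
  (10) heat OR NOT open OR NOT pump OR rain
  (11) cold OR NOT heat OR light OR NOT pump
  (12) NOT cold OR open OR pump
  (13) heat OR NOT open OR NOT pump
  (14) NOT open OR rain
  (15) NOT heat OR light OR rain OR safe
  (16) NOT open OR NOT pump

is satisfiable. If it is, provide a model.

cold=F, light=T, heat=F, safe=T, rain=T, pump=T, open=F

Unit clause (light) forces light = True.
In (NOT heat OR NOT light) only NOT heat is left, so heat = False.
Set cold = False.
Set safe = True.
Set rain = True.
  then (NOT open OR NOT rain) forces open = False.
Set pump = True.
All clauses satisfied.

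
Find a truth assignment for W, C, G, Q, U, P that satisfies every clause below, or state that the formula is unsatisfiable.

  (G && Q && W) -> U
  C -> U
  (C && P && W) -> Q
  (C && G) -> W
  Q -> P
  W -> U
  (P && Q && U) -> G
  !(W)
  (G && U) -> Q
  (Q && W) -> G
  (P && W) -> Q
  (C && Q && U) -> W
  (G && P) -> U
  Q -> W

W=F, C=F, G=F, Q=F, U=F, P=F

Unit clause (!W) forces W = False.
In (!Q || W) only !Q is left, so Q = False.
Set C = False.
Set G = False.
Set U = False.
Set P = False.
All clauses satisfied.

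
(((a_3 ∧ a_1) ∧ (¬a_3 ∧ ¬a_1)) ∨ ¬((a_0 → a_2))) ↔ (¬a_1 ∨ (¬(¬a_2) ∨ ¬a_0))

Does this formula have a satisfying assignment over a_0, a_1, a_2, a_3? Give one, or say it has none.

a_0=T; a_1=F; a_2=F; a_3=T

  (((a_3 ∧ a_1) ∧ (¬a_3 ∧ ¬a_1)) ∨ ¬((a_0 → a_2))) ↔ (¬a_1 ∨ (¬(¬a_2) ∨ ¬a_0)) = True
    ((a_3 ∧ a_1) ∧ (¬a_3 ∧ ¬a_1)) ∨ ¬((a_0 → a_2)) = True
      (a_3 ∧ a_1) ∧ (¬a_3 ∧ ¬a_1) = False
        a_3 ∧ a_1 = False
        ¬a_3 ∧ ¬a_1 = False
          ¬a_3 = False
          ¬a_1 = True
      ¬((a_0 → a_2)) = True
        a_0 → a_2 = False
    ¬a_1 ∨ (¬(¬a_2) ∨ ¬a_0) = True
      ¬a_1 = True
      ¬(¬a_2) ∨ ¬a_0 = False
        ¬(¬a_2) = False
          ¬a_2 = True
        ¬a_0 = False
The formula evaluates to True.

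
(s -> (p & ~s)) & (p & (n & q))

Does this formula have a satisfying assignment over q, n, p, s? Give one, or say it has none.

q: True; n: True; p: True; s: False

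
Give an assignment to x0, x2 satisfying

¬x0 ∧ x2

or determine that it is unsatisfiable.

x0: False, x2: True

  ¬x0 = True
Both conjuncts True, so the formula holds.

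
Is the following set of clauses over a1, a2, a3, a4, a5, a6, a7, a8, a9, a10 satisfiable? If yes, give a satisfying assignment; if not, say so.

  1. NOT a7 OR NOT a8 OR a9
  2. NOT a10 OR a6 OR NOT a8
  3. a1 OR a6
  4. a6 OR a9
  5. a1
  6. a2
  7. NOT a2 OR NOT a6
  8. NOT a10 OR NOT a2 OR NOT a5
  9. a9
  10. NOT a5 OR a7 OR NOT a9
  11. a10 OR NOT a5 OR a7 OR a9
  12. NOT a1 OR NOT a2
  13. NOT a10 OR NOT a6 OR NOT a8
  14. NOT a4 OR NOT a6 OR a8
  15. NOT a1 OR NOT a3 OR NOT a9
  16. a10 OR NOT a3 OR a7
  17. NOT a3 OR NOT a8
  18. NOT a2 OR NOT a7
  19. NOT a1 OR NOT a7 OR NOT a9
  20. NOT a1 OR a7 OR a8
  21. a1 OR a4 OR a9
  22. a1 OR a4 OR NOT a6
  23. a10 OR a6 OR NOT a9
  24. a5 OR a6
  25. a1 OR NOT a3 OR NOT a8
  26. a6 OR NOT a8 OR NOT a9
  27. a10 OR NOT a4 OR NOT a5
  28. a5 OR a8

Case a1 = True:
  (a2) forces a2 = True.
  Clause (NOT a1 OR NOT a2) is falsified — contradiction.
Case a1 = False:
  Clause (a1) is falsified — contradiction.
Both cases fail, so the formula is unsatisfiable.

No satisfying assignment exists.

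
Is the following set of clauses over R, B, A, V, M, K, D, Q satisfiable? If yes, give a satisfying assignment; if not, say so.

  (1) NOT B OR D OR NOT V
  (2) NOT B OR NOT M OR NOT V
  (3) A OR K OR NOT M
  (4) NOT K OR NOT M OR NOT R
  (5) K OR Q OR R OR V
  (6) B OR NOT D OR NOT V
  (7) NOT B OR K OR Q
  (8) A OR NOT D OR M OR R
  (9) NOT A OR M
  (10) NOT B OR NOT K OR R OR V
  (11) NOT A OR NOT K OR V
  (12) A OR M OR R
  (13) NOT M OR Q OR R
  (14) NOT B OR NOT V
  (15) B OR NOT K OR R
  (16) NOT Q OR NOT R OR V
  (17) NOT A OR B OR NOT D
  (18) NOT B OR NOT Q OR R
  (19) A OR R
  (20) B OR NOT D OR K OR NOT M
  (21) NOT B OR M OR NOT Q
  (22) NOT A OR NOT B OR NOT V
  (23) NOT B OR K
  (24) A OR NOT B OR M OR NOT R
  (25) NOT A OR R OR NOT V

Set R = True.
Set B = False.
Set A = True.
  then (NOT A OR M) forces M = True.
  then (NOT A OR B OR NOT D) forces D = False.
  then (NOT K OR NOT M OR NOT R) forces K = False.
Set V = True.
Set Q = False.
All clauses satisfied.

R = True, B = False, A = True, V = True, M = True, K = False, D = False, Q = False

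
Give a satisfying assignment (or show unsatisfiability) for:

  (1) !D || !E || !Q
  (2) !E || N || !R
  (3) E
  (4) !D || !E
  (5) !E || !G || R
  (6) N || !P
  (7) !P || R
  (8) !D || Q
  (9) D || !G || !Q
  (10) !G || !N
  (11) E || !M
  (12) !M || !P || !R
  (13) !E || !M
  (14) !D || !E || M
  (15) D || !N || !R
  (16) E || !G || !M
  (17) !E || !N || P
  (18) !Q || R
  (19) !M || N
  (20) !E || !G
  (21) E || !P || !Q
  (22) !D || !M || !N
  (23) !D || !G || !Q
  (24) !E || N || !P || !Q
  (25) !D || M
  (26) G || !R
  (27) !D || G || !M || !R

M=F, E=T, N=F, Q=F, P=F, G=F, R=F, D=F

Unit clause (E) forces E = True.
In (!D || !E) only !D is left, so D = False.
In (!E || !M) only !M is left, so M = False.
In (!E || !G) only !G is left, so G = False.
In (G || !R) only !R is left, so R = False.
In (!P || R) only !P is left, so P = False.
In (!E || !N || P) only !N is left, so N = False.
In (!Q || R) only !Q is left, so Q = False.
All clauses satisfied.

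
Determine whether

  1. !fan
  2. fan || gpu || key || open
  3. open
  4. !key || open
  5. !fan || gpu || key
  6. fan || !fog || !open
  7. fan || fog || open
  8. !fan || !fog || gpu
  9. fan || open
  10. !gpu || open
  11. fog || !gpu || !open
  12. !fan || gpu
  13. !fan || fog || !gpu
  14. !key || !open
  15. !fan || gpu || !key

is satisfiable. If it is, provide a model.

gpu=F, open=T, key=F, fan=F, fog=F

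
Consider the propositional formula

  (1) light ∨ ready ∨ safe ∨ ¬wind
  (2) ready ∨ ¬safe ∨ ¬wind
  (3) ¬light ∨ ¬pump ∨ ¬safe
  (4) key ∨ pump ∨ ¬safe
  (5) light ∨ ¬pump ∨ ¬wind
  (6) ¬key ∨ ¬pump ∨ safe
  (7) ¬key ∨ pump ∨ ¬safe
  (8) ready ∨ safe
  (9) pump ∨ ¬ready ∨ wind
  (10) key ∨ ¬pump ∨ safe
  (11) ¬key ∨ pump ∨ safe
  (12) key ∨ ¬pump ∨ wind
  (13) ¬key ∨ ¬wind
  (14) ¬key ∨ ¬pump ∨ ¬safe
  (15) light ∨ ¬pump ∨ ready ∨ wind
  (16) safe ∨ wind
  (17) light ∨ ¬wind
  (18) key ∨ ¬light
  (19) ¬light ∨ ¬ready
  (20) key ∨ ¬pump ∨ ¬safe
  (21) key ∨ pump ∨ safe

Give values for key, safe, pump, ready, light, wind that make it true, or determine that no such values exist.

Case key = True:
  (¬key ∨ ¬wind) forces wind = False.
  (safe ∨ wind) forces safe = True.
  (¬key ∨ pump ∨ ¬safe) forces pump = True.
  Clause (¬key ∨ ¬pump ∨ ¬safe) is falsified — contradiction.
Case key = False:
  (key ∨ ¬light) forces light = False.
  (light ∨ ¬wind) forces wind = False.
  (key ∨ ¬pump ∨ wind) forces pump = False.
  (key ∨ pump ∨ ¬safe) forces safe = False.
  Clause (safe ∨ wind) is falsified — contradiction.
Both cases fail, so the formula is unsatisfiable.

Unsatisfiable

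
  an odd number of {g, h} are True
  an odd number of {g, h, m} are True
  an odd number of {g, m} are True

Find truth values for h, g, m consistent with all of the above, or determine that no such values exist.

h = False; g = True; m = False

{g, h}: 1 true → odd ✓
{g, h, m}: 1 true → odd ✓
{g, m}: 1 true → odd ✓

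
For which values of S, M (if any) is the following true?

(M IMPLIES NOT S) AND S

S = True, M = False

  M IMPLIES NOT S = True
    NOT S = False
Both conjuncts True, so the formula holds.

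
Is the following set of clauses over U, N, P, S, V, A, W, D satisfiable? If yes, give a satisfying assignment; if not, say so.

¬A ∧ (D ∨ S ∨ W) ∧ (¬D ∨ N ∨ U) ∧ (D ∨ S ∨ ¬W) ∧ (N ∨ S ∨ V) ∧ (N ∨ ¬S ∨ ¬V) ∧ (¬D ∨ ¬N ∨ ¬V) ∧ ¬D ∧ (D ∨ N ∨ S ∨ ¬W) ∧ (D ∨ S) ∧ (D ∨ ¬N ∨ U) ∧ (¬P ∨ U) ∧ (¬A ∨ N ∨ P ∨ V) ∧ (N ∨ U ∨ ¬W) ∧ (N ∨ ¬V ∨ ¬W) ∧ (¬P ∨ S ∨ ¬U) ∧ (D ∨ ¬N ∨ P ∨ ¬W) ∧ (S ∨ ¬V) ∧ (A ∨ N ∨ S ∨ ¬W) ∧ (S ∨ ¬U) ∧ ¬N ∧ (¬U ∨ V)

U = False, N = False, P = False, S = True, V = False, A = False, W = False, D = False

Unit clause (¬A) forces A = False.
Unit clause (¬D) forces D = False.
In (D ∨ S) only S is left, so S = True.
Unit clause (¬N) forces N = False.
In (N ∨ ¬S ∨ ¬V) only ¬V is left, so V = False.
In (¬U ∨ V) only ¬U is left, so U = False.
In (¬P ∨ U) only ¬P is left, so P = False.
In (N ∨ U ∨ ¬W) only ¬W is left, so W = False.
All clauses satisfied.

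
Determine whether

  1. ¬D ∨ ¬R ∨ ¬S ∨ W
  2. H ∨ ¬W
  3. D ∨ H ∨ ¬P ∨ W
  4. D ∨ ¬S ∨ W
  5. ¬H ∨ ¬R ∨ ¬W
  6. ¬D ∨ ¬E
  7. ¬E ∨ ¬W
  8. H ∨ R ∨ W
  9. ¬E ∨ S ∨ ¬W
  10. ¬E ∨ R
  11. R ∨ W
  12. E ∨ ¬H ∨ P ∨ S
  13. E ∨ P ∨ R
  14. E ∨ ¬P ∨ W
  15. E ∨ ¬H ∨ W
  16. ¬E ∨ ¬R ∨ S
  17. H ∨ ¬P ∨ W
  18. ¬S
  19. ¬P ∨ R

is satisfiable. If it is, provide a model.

Unit clause (¬S) forces S = False.
Set D = False.
Try W = True:
  (H ∨ ¬W) forces H = True.
  (¬H ∨ ¬R ∨ ¬W) forces R = False.
  (¬E ∨ ¬W) forces E = False.
  (E ∨ ¬H ∨ P ∨ S) forces P = True.
  clause (¬P ∨ R) is falsified — backtrack.
So W = False.
  then (R ∨ W) forces R = True.
  then (¬E ∨ ¬R ∨ S) forces E = False.
  then (E ∨ ¬P ∨ W) forces P = False.
  then (E ∨ ¬H ∨ W) forces H = False.
All clauses satisfied.

S=F, D=F, W=F, P=F, R=T, E=F, H=F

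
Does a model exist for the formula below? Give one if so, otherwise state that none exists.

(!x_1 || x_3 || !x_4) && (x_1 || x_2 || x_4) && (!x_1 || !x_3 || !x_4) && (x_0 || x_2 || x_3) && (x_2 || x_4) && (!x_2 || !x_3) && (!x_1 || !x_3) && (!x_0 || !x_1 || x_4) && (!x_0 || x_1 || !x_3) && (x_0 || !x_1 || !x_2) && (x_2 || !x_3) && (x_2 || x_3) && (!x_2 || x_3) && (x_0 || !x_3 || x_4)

Unsatisfiable

Case x_3 = True:
  (!x_2 || !x_3) forces x_2 = False.
  Clause (x_2 || !x_3) is falsified — contradiction.
Case x_3 = False:
  (x_2 || x_3) forces x_2 = True.
  Clause (!x_2 || x_3) is falsified — contradiction.
Both cases fail, so the formula is unsatisfiable.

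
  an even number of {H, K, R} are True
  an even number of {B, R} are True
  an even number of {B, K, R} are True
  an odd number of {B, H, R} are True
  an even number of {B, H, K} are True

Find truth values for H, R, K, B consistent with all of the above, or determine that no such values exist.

H = True; R = True; K = False; B = True

{H, K, R}: 2 true → even ✓
{B, R}: 2 true → even ✓
{B, K, R}: 2 true → even ✓
{B, H, R}: 3 true → odd ✓
{B, H, K}: 2 true → even ✓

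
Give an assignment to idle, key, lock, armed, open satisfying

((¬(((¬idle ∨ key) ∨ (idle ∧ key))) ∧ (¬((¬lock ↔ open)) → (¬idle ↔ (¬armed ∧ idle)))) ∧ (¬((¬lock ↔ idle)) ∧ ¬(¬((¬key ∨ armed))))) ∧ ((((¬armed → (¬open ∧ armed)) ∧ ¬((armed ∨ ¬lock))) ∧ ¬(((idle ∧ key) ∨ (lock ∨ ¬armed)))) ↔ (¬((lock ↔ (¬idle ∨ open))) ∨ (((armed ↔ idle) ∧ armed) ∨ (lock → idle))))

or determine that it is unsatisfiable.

Case idle = True: the formula simplifies to ((¬((key ∨ key)) ∧ (¬((¬lock ↔ open)) → armed)) ∧ (¬(¬lock) ∧ ¬(¬((¬key ∨ armed))))) ∧ (((¬armed → (¬open ∧ armed)) ∧ ¬((armed ∨ ¬lock))) ∧ ¬((key ∨ (lock ∨ ¬armed)))).
  lock = True: the conjunct ¬((key ∨ (lock ∨ ¬armed))) becomes ¬((key ∨ True)) = False.
  lock = False: the conjunct ¬(¬lock) becomes ¬(¬False) = False.
Case idle = False: the conjunct ¬(((¬idle ∨ key) ∨ (idle ∧ key))) becomes ¬((True ∨ False)) = False.
Both cases fail — unsatisfiable.

Unsatisfiable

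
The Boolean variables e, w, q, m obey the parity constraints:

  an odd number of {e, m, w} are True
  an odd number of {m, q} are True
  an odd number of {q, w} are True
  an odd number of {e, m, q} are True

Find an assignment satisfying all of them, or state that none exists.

Unsatisfiable

Adding constraints 1, 3, 4 mod 2: every variable appears an even number of times on the left, so the left side is 0.
But the right sides sum to 1 (mod 2). 0 ≠ 1 — the system is inconsistent.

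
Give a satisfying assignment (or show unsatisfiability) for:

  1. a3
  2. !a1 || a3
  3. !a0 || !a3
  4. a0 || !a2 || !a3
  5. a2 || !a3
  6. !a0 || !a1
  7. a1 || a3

The formula is unsatisfiable.

Case a3 = True:
  (!a0 || !a3) forces a0 = False.
  (a0 || !a2 || !a3) forces a2 = False.
  Clause (a2 || !a3) is falsified — contradiction.
Case a3 = False:
  Clause (a3) is falsified — contradiction.
Both cases fail, so the formula is unsatisfiable.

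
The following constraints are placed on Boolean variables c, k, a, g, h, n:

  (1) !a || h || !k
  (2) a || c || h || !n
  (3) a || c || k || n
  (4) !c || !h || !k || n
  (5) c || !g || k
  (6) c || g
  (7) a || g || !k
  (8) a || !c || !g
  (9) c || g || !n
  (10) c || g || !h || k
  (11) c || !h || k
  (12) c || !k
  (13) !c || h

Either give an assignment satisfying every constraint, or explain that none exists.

Try c = False:
  (c || g) forces g = True.
  (c || !g || k) forces k = True.
  clause (c || !k) is falsified — backtrack.
So c = True.
  then (!c || h) forces h = True.
Set k = False.
Set a = False.
  then (a || !c || !g) forces g = False.
Set n = True.
All clauses satisfied.

c: True, k: False, a: False, g: False, h: True, n: True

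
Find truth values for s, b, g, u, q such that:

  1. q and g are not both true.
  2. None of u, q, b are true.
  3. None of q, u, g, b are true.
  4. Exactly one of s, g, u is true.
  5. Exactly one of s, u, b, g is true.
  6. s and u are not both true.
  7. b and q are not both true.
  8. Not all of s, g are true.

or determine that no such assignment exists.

s=T, b=F, g=F, u=F, q=F

  (1) q=F, g=F — not both ✓
  (2) {u, q, b}: 0 true — none ✓
  (3) {q, u, g, b}: 0 true — none ✓
  (4) {s, g, u}: 1 true — exactly one ✓
  (5) {s, u, b, g}: 1 true — exactly one ✓
  (6) s=T, u=F — not both ✓
  (7) b=F, q=F — not both ✓
  (8) {s, g}: 1/2 true — not all ✓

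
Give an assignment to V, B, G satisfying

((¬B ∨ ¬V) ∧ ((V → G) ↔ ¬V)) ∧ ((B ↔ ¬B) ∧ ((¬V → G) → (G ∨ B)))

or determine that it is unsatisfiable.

The conjunct B ↔ ¬B is unsatisfiable on its own:
  B=F: evaluates to False.
  B=T: evaluates to False.
So the whole conjunction is unsatisfiable.

No satisfying assignment exists.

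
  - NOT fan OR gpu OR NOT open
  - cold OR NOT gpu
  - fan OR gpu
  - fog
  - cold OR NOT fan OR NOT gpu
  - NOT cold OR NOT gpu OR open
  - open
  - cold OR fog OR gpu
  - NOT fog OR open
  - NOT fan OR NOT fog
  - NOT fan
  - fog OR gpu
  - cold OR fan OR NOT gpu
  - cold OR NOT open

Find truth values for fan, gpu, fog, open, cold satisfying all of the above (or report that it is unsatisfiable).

fan=F, gpu=T, fog=T, open=T, cold=T

Unit clause (fog) forces fog = True.
Unit clause (open) forces open = True.
In (NOT fan OR NOT fog) only NOT fan is left, so fan = False.
In (cold OR NOT open) only cold is left, so cold = True.
In (fan OR gpu) only gpu is left, so gpu = True.
All clauses satisfied.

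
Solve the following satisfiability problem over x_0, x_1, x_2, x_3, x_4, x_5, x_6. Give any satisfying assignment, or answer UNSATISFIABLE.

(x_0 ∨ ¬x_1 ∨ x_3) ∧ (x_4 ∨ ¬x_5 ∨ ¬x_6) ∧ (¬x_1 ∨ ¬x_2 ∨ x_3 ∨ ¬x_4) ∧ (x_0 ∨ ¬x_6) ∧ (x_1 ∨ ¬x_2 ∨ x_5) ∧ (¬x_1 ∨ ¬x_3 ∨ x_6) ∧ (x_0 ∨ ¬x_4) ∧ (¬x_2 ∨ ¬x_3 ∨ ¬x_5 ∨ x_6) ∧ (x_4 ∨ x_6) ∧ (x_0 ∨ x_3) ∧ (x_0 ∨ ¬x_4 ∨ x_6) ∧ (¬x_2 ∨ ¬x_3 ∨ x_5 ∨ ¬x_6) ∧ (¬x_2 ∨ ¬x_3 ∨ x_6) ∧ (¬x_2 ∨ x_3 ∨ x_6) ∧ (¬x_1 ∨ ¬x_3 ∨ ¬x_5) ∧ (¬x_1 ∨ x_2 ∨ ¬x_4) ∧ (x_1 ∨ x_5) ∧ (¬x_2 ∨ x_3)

x_0 = True, x_1 = False, x_2 = False, x_3 = True, x_4 = True, x_5 = True, x_6 = True

Set x_0 = True.
Set x_1 = False.
  then (x_1 ∨ x_5) forces x_5 = True.
Set x_2 = False.
Set x_3 = True.
Try x_4 = False:
  (x_4 ∨ ¬x_5 ∨ ¬x_6) forces x_6 = False.
  clause (x_4 ∨ x_6) is falsified — backtrack.
So x_4 = True.
Set x_6 = True.
All clauses satisfied.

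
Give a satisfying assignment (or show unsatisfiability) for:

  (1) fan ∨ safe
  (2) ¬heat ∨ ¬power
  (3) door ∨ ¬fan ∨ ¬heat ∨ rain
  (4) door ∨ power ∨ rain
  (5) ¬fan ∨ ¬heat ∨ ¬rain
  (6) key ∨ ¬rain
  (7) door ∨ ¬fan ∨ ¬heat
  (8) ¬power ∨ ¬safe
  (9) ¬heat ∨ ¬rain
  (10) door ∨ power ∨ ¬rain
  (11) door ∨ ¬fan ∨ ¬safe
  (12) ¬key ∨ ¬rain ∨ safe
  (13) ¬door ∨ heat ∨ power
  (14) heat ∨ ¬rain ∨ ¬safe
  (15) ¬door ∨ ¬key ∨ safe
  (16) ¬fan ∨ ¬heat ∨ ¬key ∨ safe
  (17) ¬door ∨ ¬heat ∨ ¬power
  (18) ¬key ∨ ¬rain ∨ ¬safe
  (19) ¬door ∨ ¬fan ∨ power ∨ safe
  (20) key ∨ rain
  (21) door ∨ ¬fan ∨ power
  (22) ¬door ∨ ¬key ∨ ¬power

Set heat = False.
Set safe = False.
  then (fan ∨ safe) forces fan = True.
Try door = True:
  (¬door ∨ heat ∨ power) forces power = True.
  (¬door ∨ ¬key ∨ safe) forces key = False.
  (key ∨ ¬rain) forces rain = False.
  clause (key ∨ rain) is falsified — backtrack.
So door = False.
  then (door ∨ ¬fan ∨ power) forces power = True.
Set rain = False.
  then (key ∨ rain) forces key = True.
All clauses satisfied.

heat: False; safe: False; door: False; rain: False; key: True; power: True; fan: True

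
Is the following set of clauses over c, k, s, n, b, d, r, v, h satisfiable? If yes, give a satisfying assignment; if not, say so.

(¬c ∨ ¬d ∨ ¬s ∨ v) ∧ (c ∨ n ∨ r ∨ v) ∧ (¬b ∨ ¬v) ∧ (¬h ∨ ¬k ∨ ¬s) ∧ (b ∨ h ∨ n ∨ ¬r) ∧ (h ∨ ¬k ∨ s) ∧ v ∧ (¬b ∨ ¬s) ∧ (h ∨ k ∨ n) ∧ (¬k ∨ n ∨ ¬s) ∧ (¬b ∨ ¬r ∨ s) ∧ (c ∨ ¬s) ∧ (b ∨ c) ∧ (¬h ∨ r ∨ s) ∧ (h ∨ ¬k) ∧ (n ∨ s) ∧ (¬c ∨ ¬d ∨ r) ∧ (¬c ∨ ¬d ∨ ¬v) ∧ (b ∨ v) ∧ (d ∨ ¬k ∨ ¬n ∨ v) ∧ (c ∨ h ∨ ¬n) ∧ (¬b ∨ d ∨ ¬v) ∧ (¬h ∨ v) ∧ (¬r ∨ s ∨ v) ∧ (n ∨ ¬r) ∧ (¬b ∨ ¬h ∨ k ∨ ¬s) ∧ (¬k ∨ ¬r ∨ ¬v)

Unit clause (v) forces v = True.
In (¬b ∨ ¬v) only ¬b is left, so b = False.
In (b ∨ c) only c is left, so c = True.
In (¬c ∨ ¬d ∨ ¬v) only ¬d is left, so d = False.
Try k = True:
  (h ∨ ¬k) forces h = True.
  (¬h ∨ ¬k ∨ ¬s) forces s = False.
  (¬h ∨ r ∨ s) forces r = True.
  clause (¬k ∨ ¬r ∨ ¬v) is falsified — backtrack.
So k = False.
Set s = True.
Set n = True.
Set r = True.
Set h = True.
All clauses satisfied.

c: True, k: False, s: True, n: True, b: False, d: False, r: True, v: True, h: True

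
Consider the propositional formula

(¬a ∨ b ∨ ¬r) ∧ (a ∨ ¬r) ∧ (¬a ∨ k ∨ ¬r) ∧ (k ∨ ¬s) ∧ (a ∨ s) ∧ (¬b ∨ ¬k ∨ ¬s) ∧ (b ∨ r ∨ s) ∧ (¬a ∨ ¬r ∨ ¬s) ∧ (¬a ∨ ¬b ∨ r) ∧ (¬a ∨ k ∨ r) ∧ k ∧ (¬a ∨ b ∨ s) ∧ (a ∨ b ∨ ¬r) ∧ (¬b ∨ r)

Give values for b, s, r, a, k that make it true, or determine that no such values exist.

b = False; s = True; r = False; a = False; k = True

Unit clause (k) forces k = True.
Set b = False.
Set s = True.
Try r = True:
  (¬a ∨ b ∨ ¬r) forces a = False.
  clause (a ∨ ¬r) is falsified — backtrack.
So r = False.
Set a = False.
All clauses satisfied.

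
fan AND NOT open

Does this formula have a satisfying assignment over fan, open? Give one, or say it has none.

fan = True, open = False

  NOT open = True
Both conjuncts True, so the formula holds.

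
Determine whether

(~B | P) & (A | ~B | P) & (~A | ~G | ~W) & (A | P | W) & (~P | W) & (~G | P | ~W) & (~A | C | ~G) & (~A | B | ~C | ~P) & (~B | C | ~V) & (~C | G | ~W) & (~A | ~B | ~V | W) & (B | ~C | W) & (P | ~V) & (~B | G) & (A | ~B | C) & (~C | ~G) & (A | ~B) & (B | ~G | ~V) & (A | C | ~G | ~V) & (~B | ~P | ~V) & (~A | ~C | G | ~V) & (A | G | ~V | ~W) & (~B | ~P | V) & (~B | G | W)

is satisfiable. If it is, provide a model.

Set V = False.
Try C = True:
  (~C | ~G) forces G = False.
  (~C | G | ~W) forces W = False.
  (~P | W) forces P = False.
  (~B | P) forces B = False.
  clause (B | ~C | W) is falsified — backtrack.
So C = False.
Set P = True.
  then (~P | W) forces W = True.
  then (~B | ~P | V) forces B = False.
Set A = True.
  then (~A | ~G | ~W) forces G = False.
All clauses satisfied.

V = False; C = False; P = True; W = True; A = True; B = False; G = False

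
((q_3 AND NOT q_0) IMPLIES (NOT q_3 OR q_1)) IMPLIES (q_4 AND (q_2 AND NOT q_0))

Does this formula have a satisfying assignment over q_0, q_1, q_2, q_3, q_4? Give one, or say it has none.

q_0: False, q_1: False, q_2: False, q_3: True, q_4: False

  ((q_3 AND NOT q_0) IMPLIES (NOT q_3 OR q_1)) IMPLIES (q_4 AND (q_2 AND NOT q_0)) = True
    (q_3 AND NOT q_0) IMPLIES (NOT q_3 OR q_1) = False
      q_3 AND NOT q_0 = True
        NOT q_0 = True
      NOT q_3 OR q_1 = False
        NOT q_3 = False
    q_4 AND (q_2 AND NOT q_0) = False
      q_2 AND NOT q_0 = False
        NOT q_0 = True
The formula evaluates to True.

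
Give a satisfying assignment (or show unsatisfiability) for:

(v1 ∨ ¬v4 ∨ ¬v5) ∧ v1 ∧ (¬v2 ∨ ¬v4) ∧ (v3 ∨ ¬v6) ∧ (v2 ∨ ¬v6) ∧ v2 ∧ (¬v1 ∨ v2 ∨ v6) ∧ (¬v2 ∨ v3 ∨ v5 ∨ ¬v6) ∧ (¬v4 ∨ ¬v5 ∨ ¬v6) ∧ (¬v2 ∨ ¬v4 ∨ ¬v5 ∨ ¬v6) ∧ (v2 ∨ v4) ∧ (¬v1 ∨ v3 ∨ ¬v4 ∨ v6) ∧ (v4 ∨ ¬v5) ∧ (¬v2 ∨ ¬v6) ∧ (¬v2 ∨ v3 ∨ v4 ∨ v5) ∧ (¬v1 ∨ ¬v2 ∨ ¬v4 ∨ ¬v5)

v1 = True, v2 = True, v3 = True, v4 = False, v5 = False, v6 = False

Unit clause (v1) forces v1 = True.
Unit clause (v2) forces v2 = True.
In (¬v2 ∨ ¬v6) only ¬v6 is left, so v6 = False.
In (¬v2 ∨ ¬v4) only ¬v4 is left, so v4 = False.
In (v4 ∨ ¬v5) only ¬v5 is left, so v5 = False.
In (¬v2 ∨ v3 ∨ v4 ∨ v5) only v3 is left, so v3 = True.
All clauses satisfied.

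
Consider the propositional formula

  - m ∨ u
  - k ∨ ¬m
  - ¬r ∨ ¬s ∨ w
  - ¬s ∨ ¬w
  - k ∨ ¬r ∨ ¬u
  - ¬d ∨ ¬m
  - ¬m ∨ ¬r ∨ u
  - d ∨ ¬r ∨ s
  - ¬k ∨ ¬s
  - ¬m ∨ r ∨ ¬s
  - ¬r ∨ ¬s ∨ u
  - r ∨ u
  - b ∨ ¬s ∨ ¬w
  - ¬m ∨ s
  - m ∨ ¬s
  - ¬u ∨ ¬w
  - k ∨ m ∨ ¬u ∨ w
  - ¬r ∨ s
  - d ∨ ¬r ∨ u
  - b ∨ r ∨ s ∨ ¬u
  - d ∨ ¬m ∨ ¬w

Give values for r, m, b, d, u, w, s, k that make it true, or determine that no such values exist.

r: False, m: False, b: True, d: True, u: True, w: False, s: False, k: True

Try r = True:
  (¬r ∨ s) forces s = True.
  (¬r ∨ ¬s ∨ w) forces w = True.
  clause (¬s ∨ ¬w) is falsified — backtrack.
So r = False.
  then (r ∨ u) forces u = True.
  then (¬u ∨ ¬w) forces w = False.
Set m = False.
  then (m ∨ ¬s) forces s = False.
  then (k ∨ m ∨ ¬u ∨ w) forces k = True.
  then (b ∨ r ∨ s ∨ ¬u) forces b = True.
Set d = True.
All clauses satisfied.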